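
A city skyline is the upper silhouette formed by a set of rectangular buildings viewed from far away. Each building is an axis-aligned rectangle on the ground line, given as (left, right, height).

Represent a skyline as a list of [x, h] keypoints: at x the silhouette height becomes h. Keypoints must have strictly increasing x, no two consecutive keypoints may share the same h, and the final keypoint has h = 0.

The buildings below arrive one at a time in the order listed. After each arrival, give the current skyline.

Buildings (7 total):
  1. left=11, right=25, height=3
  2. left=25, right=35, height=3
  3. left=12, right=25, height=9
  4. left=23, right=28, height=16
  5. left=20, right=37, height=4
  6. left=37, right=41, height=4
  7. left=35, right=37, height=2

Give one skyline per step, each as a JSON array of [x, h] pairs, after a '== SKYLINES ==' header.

== SKYLINES ==
[[11,3],[25,0]]
[[11,3],[35,0]]
[[11,3],[12,9],[25,3],[35,0]]
[[11,3],[12,9],[23,16],[28,3],[35,0]]
[[11,3],[12,9],[23,16],[28,4],[37,0]]
[[11,3],[12,9],[23,16],[28,4],[41,0]]
[[11,3],[12,9],[23,16],[28,4],[41,0]]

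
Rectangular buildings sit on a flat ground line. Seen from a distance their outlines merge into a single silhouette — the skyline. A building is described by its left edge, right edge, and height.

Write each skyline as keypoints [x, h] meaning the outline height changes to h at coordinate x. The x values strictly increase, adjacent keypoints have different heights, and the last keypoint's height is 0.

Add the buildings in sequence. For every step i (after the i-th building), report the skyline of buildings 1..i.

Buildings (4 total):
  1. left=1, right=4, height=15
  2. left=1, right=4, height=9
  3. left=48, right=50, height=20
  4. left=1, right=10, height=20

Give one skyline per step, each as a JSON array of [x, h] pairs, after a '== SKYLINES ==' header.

== SKYLINES ==
[[1,15],[4,0]]
[[1,15],[4,0]]
[[1,15],[4,0],[48,20],[50,0]]
[[1,20],[10,0],[48,20],[50,0]]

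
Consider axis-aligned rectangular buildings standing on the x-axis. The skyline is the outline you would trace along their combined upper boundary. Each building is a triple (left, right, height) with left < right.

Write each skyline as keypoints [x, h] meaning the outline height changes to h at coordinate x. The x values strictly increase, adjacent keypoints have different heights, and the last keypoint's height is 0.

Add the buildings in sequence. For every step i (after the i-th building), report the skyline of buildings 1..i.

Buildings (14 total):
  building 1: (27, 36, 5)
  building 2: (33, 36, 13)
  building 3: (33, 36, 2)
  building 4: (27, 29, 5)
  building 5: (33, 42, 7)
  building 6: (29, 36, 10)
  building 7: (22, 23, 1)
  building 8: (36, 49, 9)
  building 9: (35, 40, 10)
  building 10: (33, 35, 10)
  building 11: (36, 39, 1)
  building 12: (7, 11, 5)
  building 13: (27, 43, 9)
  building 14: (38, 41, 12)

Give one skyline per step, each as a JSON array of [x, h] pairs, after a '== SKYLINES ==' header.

== SKYLINES ==
[[27,5],[36,0]]
[[27,5],[33,13],[36,0]]
[[27,5],[33,13],[36,0]]
[[27,5],[33,13],[36,0]]
[[27,5],[33,13],[36,7],[42,0]]
[[27,5],[29,10],[33,13],[36,7],[42,0]]
[[22,1],[23,0],[27,5],[29,10],[33,13],[36,7],[42,0]]
[[22,1],[23,0],[27,5],[29,10],[33,13],[36,9],[49,0]]
[[22,1],[23,0],[27,5],[29,10],[33,13],[36,10],[40,9],[49,0]]
[[22,1],[23,0],[27,5],[29,10],[33,13],[36,10],[40,9],[49,0]]
[[22,1],[23,0],[27,5],[29,10],[33,13],[36,10],[40,9],[49,0]]
[[7,5],[11,0],[22,1],[23,0],[27,5],[29,10],[33,13],[36,10],[40,9],[49,0]]
[[7,5],[11,0],[22,1],[23,0],[27,9],[29,10],[33,13],[36,10],[40,9],[49,0]]
[[7,5],[11,0],[22,1],[23,0],[27,9],[29,10],[33,13],[36,10],[38,12],[41,9],[49,0]]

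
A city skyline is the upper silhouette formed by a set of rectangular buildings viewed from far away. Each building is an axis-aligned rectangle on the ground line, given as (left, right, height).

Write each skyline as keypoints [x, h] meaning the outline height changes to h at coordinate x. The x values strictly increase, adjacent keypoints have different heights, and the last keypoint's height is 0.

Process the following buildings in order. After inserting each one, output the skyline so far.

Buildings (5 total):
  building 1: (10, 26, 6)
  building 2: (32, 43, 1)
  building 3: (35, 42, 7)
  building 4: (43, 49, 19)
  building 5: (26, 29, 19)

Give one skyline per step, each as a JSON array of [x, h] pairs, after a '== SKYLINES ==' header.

== SKYLINES ==
[[10,6],[26,0]]
[[10,6],[26,0],[32,1],[43,0]]
[[10,6],[26,0],[32,1],[35,7],[42,1],[43,0]]
[[10,6],[26,0],[32,1],[35,7],[42,1],[43,19],[49,0]]
[[10,6],[26,19],[29,0],[32,1],[35,7],[42,1],[43,19],[49,0]]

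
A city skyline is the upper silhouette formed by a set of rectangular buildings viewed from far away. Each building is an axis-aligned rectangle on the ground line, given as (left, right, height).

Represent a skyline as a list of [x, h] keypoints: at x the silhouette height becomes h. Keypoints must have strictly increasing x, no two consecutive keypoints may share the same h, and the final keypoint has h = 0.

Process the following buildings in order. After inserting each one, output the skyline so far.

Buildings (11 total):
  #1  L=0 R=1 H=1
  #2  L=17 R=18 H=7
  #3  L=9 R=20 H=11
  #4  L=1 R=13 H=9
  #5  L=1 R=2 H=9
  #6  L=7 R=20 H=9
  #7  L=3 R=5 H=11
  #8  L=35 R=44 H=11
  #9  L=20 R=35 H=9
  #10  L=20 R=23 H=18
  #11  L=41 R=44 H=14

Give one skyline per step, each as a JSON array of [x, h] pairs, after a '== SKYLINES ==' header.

== SKYLINES ==
[[0,1],[1,0]]
[[0,1],[1,0],[17,7],[18,0]]
[[0,1],[1,0],[9,11],[20,0]]
[[0,1],[1,9],[9,11],[20,0]]
[[0,1],[1,9],[9,11],[20,0]]
[[0,1],[1,9],[9,11],[20,0]]
[[0,1],[1,9],[3,11],[5,9],[9,11],[20,0]]
[[0,1],[1,9],[3,11],[5,9],[9,11],[20,0],[35,11],[44,0]]
[[0,1],[1,9],[3,11],[5,9],[9,11],[20,9],[35,11],[44,0]]
[[0,1],[1,9],[3,11],[5,9],[9,11],[20,18],[23,9],[35,11],[44,0]]
[[0,1],[1,9],[3,11],[5,9],[9,11],[20,18],[23,9],[35,11],[41,14],[44,0]]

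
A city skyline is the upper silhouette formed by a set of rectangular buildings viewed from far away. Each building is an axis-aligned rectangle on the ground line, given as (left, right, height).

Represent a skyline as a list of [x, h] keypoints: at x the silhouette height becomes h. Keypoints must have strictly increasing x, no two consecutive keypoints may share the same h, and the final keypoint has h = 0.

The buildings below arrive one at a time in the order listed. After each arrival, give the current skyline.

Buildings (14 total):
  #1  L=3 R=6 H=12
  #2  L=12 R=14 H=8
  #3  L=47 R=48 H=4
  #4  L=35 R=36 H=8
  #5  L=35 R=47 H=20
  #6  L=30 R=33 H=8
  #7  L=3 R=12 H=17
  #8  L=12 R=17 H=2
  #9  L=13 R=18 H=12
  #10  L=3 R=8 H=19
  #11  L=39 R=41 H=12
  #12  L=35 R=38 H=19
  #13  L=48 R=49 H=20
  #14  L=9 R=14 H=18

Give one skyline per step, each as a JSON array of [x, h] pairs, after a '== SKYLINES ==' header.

== SKYLINES ==
[[3,12],[6,0]]
[[3,12],[6,0],[12,8],[14,0]]
[[3,12],[6,0],[12,8],[14,0],[47,4],[48,0]]
[[3,12],[6,0],[12,8],[14,0],[35,8],[36,0],[47,4],[48,0]]
[[3,12],[6,0],[12,8],[14,0],[35,20],[47,4],[48,0]]
[[3,12],[6,0],[12,8],[14,0],[30,8],[33,0],[35,20],[47,4],[48,0]]
[[3,17],[12,8],[14,0],[30,8],[33,0],[35,20],[47,4],[48,0]]
[[3,17],[12,8],[14,2],[17,0],[30,8],[33,0],[35,20],[47,4],[48,0]]
[[3,17],[12,8],[13,12],[18,0],[30,8],[33,0],[35,20],[47,4],[48,0]]
[[3,19],[8,17],[12,8],[13,12],[18,0],[30,8],[33,0],[35,20],[47,4],[48,0]]
[[3,19],[8,17],[12,8],[13,12],[18,0],[30,8],[33,0],[35,20],[47,4],[48,0]]
[[3,19],[8,17],[12,8],[13,12],[18,0],[30,8],[33,0],[35,20],[47,4],[48,0]]
[[3,19],[8,17],[12,8],[13,12],[18,0],[30,8],[33,0],[35,20],[47,4],[48,20],[49,0]]
[[3,19],[8,17],[9,18],[14,12],[18,0],[30,8],[33,0],[35,20],[47,4],[48,20],[49,0]]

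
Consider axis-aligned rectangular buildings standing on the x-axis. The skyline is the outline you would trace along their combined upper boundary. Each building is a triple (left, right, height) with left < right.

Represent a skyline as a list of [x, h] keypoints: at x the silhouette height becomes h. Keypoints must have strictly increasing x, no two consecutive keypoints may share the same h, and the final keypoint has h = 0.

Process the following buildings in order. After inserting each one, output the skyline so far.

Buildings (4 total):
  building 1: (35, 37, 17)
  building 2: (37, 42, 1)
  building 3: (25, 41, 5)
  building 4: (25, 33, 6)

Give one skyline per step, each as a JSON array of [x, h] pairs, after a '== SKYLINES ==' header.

== SKYLINES ==
[[35,17],[37,0]]
[[35,17],[37,1],[42,0]]
[[25,5],[35,17],[37,5],[41,1],[42,0]]
[[25,6],[33,5],[35,17],[37,5],[41,1],[42,0]]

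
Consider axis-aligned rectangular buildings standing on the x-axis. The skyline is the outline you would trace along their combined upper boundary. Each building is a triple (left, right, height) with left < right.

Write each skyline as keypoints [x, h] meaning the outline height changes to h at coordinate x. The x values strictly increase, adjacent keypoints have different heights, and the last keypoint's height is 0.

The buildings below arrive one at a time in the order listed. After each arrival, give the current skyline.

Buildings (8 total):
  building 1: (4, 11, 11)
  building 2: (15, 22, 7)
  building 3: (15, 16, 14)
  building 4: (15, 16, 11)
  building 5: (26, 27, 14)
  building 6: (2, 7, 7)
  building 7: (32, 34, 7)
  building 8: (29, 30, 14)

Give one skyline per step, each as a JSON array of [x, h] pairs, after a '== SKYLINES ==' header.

== SKYLINES ==
[[4,11],[11,0]]
[[4,11],[11,0],[15,7],[22,0]]
[[4,11],[11,0],[15,14],[16,7],[22,0]]
[[4,11],[11,0],[15,14],[16,7],[22,0]]
[[4,11],[11,0],[15,14],[16,7],[22,0],[26,14],[27,0]]
[[2,7],[4,11],[11,0],[15,14],[16,7],[22,0],[26,14],[27,0]]
[[2,7],[4,11],[11,0],[15,14],[16,7],[22,0],[26,14],[27,0],[32,7],[34,0]]
[[2,7],[4,11],[11,0],[15,14],[16,7],[22,0],[26,14],[27,0],[29,14],[30,0],[32,7],[34,0]]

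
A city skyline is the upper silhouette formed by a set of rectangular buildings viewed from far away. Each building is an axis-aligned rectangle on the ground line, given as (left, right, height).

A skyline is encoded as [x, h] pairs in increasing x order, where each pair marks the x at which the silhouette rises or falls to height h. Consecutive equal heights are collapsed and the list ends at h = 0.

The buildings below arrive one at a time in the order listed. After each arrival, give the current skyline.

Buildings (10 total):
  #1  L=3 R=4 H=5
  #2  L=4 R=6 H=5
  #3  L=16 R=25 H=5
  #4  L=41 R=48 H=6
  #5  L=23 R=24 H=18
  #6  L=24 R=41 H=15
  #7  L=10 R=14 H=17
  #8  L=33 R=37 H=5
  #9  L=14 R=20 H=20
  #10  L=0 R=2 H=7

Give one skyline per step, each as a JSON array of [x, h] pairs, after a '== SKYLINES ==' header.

== SKYLINES ==
[[3,5],[4,0]]
[[3,5],[6,0]]
[[3,5],[6,0],[16,5],[25,0]]
[[3,5],[6,0],[16,5],[25,0],[41,6],[48,0]]
[[3,5],[6,0],[16,5],[23,18],[24,5],[25,0],[41,6],[48,0]]
[[3,5],[6,0],[16,5],[23,18],[24,15],[41,6],[48,0]]
[[3,5],[6,0],[10,17],[14,0],[16,5],[23,18],[24,15],[41,6],[48,0]]
[[3,5],[6,0],[10,17],[14,0],[16,5],[23,18],[24,15],[41,6],[48,0]]
[[3,5],[6,0],[10,17],[14,20],[20,5],[23,18],[24,15],[41,6],[48,0]]
[[0,7],[2,0],[3,5],[6,0],[10,17],[14,20],[20,5],[23,18],[24,15],[41,6],[48,0]]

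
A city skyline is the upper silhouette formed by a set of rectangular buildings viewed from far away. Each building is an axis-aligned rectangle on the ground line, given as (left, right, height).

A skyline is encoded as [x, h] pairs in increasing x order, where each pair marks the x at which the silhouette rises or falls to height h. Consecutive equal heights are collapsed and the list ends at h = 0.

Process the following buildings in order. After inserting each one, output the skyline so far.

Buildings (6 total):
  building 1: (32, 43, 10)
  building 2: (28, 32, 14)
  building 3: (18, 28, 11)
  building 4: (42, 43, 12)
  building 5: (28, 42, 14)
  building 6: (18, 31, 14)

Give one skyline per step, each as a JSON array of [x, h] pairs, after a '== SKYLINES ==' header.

== SKYLINES ==
[[32,10],[43,0]]
[[28,14],[32,10],[43,0]]
[[18,11],[28,14],[32,10],[43,0]]
[[18,11],[28,14],[32,10],[42,12],[43,0]]
[[18,11],[28,14],[42,12],[43,0]]
[[18,14],[42,12],[43,0]]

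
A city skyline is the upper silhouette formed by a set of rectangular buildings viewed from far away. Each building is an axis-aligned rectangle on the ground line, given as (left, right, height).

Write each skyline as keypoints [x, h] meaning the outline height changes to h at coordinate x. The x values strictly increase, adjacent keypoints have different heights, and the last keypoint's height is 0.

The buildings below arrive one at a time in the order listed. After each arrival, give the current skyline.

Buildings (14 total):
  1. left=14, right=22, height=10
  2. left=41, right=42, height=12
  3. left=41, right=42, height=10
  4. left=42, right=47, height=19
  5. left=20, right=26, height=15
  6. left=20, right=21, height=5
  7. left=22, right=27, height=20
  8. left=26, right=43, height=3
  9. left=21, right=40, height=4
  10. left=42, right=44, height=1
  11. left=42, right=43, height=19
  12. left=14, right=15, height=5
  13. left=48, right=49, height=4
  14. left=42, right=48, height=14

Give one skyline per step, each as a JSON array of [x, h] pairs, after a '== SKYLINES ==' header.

== SKYLINES ==
[[14,10],[22,0]]
[[14,10],[22,0],[41,12],[42,0]]
[[14,10],[22,0],[41,12],[42,0]]
[[14,10],[22,0],[41,12],[42,19],[47,0]]
[[14,10],[20,15],[26,0],[41,12],[42,19],[47,0]]
[[14,10],[20,15],[26,0],[41,12],[42,19],[47,0]]
[[14,10],[20,15],[22,20],[27,0],[41,12],[42,19],[47,0]]
[[14,10],[20,15],[22,20],[27,3],[41,12],[42,19],[47,0]]
[[14,10],[20,15],[22,20],[27,4],[40,3],[41,12],[42,19],[47,0]]
[[14,10],[20,15],[22,20],[27,4],[40,3],[41,12],[42,19],[47,0]]
[[14,10],[20,15],[22,20],[27,4],[40,3],[41,12],[42,19],[47,0]]
[[14,10],[20,15],[22,20],[27,4],[40,3],[41,12],[42,19],[47,0]]
[[14,10],[20,15],[22,20],[27,4],[40,3],[41,12],[42,19],[47,0],[48,4],[49,0]]
[[14,10],[20,15],[22,20],[27,4],[40,3],[41,12],[42,19],[47,14],[48,4],[49,0]]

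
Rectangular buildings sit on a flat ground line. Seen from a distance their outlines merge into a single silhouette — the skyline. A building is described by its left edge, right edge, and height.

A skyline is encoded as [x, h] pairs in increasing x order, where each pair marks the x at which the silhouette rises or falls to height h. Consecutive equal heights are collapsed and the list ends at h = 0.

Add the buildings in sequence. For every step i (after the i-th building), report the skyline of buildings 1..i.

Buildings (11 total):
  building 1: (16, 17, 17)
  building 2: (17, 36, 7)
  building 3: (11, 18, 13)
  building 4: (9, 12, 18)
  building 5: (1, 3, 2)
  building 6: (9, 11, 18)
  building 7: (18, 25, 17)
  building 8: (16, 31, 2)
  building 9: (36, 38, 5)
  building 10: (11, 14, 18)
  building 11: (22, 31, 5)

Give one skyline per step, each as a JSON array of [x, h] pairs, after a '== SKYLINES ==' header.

== SKYLINES ==
[[16,17],[17,0]]
[[16,17],[17,7],[36,0]]
[[11,13],[16,17],[17,13],[18,7],[36,0]]
[[9,18],[12,13],[16,17],[17,13],[18,7],[36,0]]
[[1,2],[3,0],[9,18],[12,13],[16,17],[17,13],[18,7],[36,0]]
[[1,2],[3,0],[9,18],[12,13],[16,17],[17,13],[18,7],[36,0]]
[[1,2],[3,0],[9,18],[12,13],[16,17],[17,13],[18,17],[25,7],[36,0]]
[[1,2],[3,0],[9,18],[12,13],[16,17],[17,13],[18,17],[25,7],[36,0]]
[[1,2],[3,0],[9,18],[12,13],[16,17],[17,13],[18,17],[25,7],[36,5],[38,0]]
[[1,2],[3,0],[9,18],[14,13],[16,17],[17,13],[18,17],[25,7],[36,5],[38,0]]
[[1,2],[3,0],[9,18],[14,13],[16,17],[17,13],[18,17],[25,7],[36,5],[38,0]]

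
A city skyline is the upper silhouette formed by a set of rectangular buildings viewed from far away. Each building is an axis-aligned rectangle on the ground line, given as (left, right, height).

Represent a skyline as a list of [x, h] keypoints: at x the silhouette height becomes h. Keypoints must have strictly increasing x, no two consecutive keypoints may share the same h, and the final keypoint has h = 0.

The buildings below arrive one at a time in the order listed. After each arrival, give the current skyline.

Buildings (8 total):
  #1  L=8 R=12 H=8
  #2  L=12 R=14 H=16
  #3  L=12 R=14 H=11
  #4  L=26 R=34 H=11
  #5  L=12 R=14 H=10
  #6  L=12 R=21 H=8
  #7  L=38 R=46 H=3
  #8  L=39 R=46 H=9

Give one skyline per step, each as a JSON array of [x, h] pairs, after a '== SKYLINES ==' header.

== SKYLINES ==
[[8,8],[12,0]]
[[8,8],[12,16],[14,0]]
[[8,8],[12,16],[14,0]]
[[8,8],[12,16],[14,0],[26,11],[34,0]]
[[8,8],[12,16],[14,0],[26,11],[34,0]]
[[8,8],[12,16],[14,8],[21,0],[26,11],[34,0]]
[[8,8],[12,16],[14,8],[21,0],[26,11],[34,0],[38,3],[46,0]]
[[8,8],[12,16],[14,8],[21,0],[26,11],[34,0],[38,3],[39,9],[46,0]]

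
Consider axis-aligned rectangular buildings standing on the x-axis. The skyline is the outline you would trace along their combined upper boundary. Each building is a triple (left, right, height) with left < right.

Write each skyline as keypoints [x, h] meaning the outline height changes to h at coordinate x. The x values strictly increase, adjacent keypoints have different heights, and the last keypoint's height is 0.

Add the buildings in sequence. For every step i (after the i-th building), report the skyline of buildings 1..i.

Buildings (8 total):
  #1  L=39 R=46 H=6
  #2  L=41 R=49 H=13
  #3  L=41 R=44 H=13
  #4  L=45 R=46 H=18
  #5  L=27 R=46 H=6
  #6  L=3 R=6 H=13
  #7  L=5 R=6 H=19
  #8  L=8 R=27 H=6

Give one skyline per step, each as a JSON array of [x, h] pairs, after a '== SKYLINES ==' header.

== SKYLINES ==
[[39,6],[46,0]]
[[39,6],[41,13],[49,0]]
[[39,6],[41,13],[49,0]]
[[39,6],[41,13],[45,18],[46,13],[49,0]]
[[27,6],[41,13],[45,18],[46,13],[49,0]]
[[3,13],[6,0],[27,6],[41,13],[45,18],[46,13],[49,0]]
[[3,13],[5,19],[6,0],[27,6],[41,13],[45,18],[46,13],[49,0]]
[[3,13],[5,19],[6,0],[8,6],[41,13],[45,18],[46,13],[49,0]]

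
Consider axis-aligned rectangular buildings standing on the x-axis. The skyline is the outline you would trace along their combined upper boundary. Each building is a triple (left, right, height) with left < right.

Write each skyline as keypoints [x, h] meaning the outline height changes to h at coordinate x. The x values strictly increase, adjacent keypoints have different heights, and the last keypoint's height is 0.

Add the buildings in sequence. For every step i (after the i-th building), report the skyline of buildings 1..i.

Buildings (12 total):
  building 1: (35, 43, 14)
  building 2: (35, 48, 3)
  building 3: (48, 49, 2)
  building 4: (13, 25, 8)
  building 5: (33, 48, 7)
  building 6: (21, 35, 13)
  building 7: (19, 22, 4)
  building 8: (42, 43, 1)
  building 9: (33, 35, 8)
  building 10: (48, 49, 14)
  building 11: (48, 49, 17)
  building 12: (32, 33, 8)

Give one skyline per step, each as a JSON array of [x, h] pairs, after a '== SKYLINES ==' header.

== SKYLINES ==
[[35,14],[43,0]]
[[35,14],[43,3],[48,0]]
[[35,14],[43,3],[48,2],[49,0]]
[[13,8],[25,0],[35,14],[43,3],[48,2],[49,0]]
[[13,8],[25,0],[33,7],[35,14],[43,7],[48,2],[49,0]]
[[13,8],[21,13],[35,14],[43,7],[48,2],[49,0]]
[[13,8],[21,13],[35,14],[43,7],[48,2],[49,0]]
[[13,8],[21,13],[35,14],[43,7],[48,2],[49,0]]
[[13,8],[21,13],[35,14],[43,7],[48,2],[49,0]]
[[13,8],[21,13],[35,14],[43,7],[48,14],[49,0]]
[[13,8],[21,13],[35,14],[43,7],[48,17],[49,0]]
[[13,8],[21,13],[35,14],[43,7],[48,17],[49,0]]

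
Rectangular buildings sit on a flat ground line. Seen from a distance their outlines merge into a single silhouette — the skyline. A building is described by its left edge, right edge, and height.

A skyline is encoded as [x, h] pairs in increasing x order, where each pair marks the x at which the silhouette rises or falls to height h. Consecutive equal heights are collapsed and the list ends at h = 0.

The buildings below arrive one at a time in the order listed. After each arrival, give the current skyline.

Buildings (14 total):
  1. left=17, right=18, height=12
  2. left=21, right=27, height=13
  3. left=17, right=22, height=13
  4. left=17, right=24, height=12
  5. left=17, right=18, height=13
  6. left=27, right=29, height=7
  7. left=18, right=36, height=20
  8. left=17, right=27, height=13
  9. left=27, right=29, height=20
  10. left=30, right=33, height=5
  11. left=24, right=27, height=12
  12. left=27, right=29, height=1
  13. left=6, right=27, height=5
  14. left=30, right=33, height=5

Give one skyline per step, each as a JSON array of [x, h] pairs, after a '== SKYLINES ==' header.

== SKYLINES ==
[[17,12],[18,0]]
[[17,12],[18,0],[21,13],[27,0]]
[[17,13],[27,0]]
[[17,13],[27,0]]
[[17,13],[27,0]]
[[17,13],[27,7],[29,0]]
[[17,13],[18,20],[36,0]]
[[17,13],[18,20],[36,0]]
[[17,13],[18,20],[36,0]]
[[17,13],[18,20],[36,0]]
[[17,13],[18,20],[36,0]]
[[17,13],[18,20],[36,0]]
[[6,5],[17,13],[18,20],[36,0]]
[[6,5],[17,13],[18,20],[36,0]]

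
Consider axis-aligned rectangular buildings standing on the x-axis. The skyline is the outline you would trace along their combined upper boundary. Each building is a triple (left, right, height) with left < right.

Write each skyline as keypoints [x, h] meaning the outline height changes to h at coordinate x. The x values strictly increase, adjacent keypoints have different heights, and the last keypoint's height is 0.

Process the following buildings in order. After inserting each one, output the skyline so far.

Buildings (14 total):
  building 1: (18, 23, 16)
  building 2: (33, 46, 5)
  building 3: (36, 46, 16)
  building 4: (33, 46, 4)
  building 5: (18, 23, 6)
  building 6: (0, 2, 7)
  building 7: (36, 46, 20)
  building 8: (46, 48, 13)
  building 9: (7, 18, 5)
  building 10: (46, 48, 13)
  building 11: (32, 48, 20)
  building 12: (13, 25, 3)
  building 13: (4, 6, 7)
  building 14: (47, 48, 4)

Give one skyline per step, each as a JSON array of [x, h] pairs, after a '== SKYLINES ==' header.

== SKYLINES ==
[[18,16],[23,0]]
[[18,16],[23,0],[33,5],[46,0]]
[[18,16],[23,0],[33,5],[36,16],[46,0]]
[[18,16],[23,0],[33,5],[36,16],[46,0]]
[[18,16],[23,0],[33,5],[36,16],[46,0]]
[[0,7],[2,0],[18,16],[23,0],[33,5],[36,16],[46,0]]
[[0,7],[2,0],[18,16],[23,0],[33,5],[36,20],[46,0]]
[[0,7],[2,0],[18,16],[23,0],[33,5],[36,20],[46,13],[48,0]]
[[0,7],[2,0],[7,5],[18,16],[23,0],[33,5],[36,20],[46,13],[48,0]]
[[0,7],[2,0],[7,5],[18,16],[23,0],[33,5],[36,20],[46,13],[48,0]]
[[0,7],[2,0],[7,5],[18,16],[23,0],[32,20],[48,0]]
[[0,7],[2,0],[7,5],[18,16],[23,3],[25,0],[32,20],[48,0]]
[[0,7],[2,0],[4,7],[6,0],[7,5],[18,16],[23,3],[25,0],[32,20],[48,0]]
[[0,7],[2,0],[4,7],[6,0],[7,5],[18,16],[23,3],[25,0],[32,20],[48,0]]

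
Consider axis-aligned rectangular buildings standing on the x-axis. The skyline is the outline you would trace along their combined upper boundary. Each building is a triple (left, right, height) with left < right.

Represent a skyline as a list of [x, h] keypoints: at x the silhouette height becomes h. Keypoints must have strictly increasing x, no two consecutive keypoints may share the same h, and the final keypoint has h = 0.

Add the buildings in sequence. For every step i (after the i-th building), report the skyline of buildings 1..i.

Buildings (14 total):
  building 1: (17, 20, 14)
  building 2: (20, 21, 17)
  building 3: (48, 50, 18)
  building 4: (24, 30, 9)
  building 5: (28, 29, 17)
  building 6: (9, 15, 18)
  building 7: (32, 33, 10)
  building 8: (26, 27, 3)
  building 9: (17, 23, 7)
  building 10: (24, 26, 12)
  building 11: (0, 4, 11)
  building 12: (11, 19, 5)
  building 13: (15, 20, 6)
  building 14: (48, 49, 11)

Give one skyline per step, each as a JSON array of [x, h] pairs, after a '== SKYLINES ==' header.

== SKYLINES ==
[[17,14],[20,0]]
[[17,14],[20,17],[21,0]]
[[17,14],[20,17],[21,0],[48,18],[50,0]]
[[17,14],[20,17],[21,0],[24,9],[30,0],[48,18],[50,0]]
[[17,14],[20,17],[21,0],[24,9],[28,17],[29,9],[30,0],[48,18],[50,0]]
[[9,18],[15,0],[17,14],[20,17],[21,0],[24,9],[28,17],[29,9],[30,0],[48,18],[50,0]]
[[9,18],[15,0],[17,14],[20,17],[21,0],[24,9],[28,17],[29,9],[30,0],[32,10],[33,0],[48,18],[50,0]]
[[9,18],[15,0],[17,14],[20,17],[21,0],[24,9],[28,17],[29,9],[30,0],[32,10],[33,0],[48,18],[50,0]]
[[9,18],[15,0],[17,14],[20,17],[21,7],[23,0],[24,9],[28,17],[29,9],[30,0],[32,10],[33,0],[48,18],[50,0]]
[[9,18],[15,0],[17,14],[20,17],[21,7],[23,0],[24,12],[26,9],[28,17],[29,9],[30,0],[32,10],[33,0],[48,18],[50,0]]
[[0,11],[4,0],[9,18],[15,0],[17,14],[20,17],[21,7],[23,0],[24,12],[26,9],[28,17],[29,9],[30,0],[32,10],[33,0],[48,18],[50,0]]
[[0,11],[4,0],[9,18],[15,5],[17,14],[20,17],[21,7],[23,0],[24,12],[26,9],[28,17],[29,9],[30,0],[32,10],[33,0],[48,18],[50,0]]
[[0,11],[4,0],[9,18],[15,6],[17,14],[20,17],[21,7],[23,0],[24,12],[26,9],[28,17],[29,9],[30,0],[32,10],[33,0],[48,18],[50,0]]
[[0,11],[4,0],[9,18],[15,6],[17,14],[20,17],[21,7],[23,0],[24,12],[26,9],[28,17],[29,9],[30,0],[32,10],[33,0],[48,18],[50,0]]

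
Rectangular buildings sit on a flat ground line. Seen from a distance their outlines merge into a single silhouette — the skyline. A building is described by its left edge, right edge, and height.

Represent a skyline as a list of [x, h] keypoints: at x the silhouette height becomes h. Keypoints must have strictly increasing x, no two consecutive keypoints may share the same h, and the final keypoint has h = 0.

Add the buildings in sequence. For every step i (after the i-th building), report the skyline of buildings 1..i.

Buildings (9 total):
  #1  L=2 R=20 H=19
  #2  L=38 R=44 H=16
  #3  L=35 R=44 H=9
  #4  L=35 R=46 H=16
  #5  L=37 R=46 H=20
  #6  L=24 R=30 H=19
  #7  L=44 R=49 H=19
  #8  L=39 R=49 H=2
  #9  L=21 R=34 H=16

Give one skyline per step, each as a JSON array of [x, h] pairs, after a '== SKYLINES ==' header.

== SKYLINES ==
[[2,19],[20,0]]
[[2,19],[20,0],[38,16],[44,0]]
[[2,19],[20,0],[35,9],[38,16],[44,0]]
[[2,19],[20,0],[35,16],[46,0]]
[[2,19],[20,0],[35,16],[37,20],[46,0]]
[[2,19],[20,0],[24,19],[30,0],[35,16],[37,20],[46,0]]
[[2,19],[20,0],[24,19],[30,0],[35,16],[37,20],[46,19],[49,0]]
[[2,19],[20,0],[24,19],[30,0],[35,16],[37,20],[46,19],[49,0]]
[[2,19],[20,0],[21,16],[24,19],[30,16],[34,0],[35,16],[37,20],[46,19],[49,0]]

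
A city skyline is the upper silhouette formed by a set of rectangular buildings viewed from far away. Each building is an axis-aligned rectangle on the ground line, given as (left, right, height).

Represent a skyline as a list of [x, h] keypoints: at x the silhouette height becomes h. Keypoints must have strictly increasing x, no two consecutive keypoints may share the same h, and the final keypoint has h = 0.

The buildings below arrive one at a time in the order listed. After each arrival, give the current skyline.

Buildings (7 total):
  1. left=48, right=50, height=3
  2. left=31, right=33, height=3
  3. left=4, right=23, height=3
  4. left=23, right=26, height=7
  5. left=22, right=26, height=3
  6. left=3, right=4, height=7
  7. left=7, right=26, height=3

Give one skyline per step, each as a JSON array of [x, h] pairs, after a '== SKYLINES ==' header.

== SKYLINES ==
[[48,3],[50,0]]
[[31,3],[33,0],[48,3],[50,0]]
[[4,3],[23,0],[31,3],[33,0],[48,3],[50,0]]
[[4,3],[23,7],[26,0],[31,3],[33,0],[48,3],[50,0]]
[[4,3],[23,7],[26,0],[31,3],[33,0],[48,3],[50,0]]
[[3,7],[4,3],[23,7],[26,0],[31,3],[33,0],[48,3],[50,0]]
[[3,7],[4,3],[23,7],[26,0],[31,3],[33,0],[48,3],[50,0]]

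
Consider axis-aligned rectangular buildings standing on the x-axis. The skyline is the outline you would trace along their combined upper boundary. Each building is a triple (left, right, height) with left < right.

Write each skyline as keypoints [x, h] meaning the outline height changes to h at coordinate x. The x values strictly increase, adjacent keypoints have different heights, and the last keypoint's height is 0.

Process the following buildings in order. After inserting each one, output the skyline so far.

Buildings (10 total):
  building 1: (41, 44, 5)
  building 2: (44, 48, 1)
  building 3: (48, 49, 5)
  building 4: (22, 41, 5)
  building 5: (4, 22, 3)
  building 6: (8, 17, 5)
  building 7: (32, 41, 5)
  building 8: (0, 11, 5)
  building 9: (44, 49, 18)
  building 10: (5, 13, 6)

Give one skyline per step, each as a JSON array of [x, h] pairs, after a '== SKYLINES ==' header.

== SKYLINES ==
[[41,5],[44,0]]
[[41,5],[44,1],[48,0]]
[[41,5],[44,1],[48,5],[49,0]]
[[22,5],[44,1],[48,5],[49,0]]
[[4,3],[22,5],[44,1],[48,5],[49,0]]
[[4,3],[8,5],[17,3],[22,5],[44,1],[48,5],[49,0]]
[[4,3],[8,5],[17,3],[22,5],[44,1],[48,5],[49,0]]
[[0,5],[17,3],[22,5],[44,1],[48,5],[49,0]]
[[0,5],[17,3],[22,5],[44,18],[49,0]]
[[0,5],[5,6],[13,5],[17,3],[22,5],[44,18],[49,0]]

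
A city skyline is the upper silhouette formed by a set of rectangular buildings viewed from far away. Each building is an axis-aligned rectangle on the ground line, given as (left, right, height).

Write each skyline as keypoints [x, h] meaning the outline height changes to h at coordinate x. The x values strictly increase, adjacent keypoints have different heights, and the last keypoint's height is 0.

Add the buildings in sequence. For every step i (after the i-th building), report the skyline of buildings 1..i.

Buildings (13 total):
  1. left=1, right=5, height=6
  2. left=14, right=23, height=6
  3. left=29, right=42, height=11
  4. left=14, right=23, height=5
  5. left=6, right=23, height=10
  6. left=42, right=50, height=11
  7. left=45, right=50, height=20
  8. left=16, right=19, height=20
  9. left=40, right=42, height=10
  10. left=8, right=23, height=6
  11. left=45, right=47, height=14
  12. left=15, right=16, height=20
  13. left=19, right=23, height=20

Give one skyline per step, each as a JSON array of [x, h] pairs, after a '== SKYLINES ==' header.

== SKYLINES ==
[[1,6],[5,0]]
[[1,6],[5,0],[14,6],[23,0]]
[[1,6],[5,0],[14,6],[23,0],[29,11],[42,0]]
[[1,6],[5,0],[14,6],[23,0],[29,11],[42,0]]
[[1,6],[5,0],[6,10],[23,0],[29,11],[42,0]]
[[1,6],[5,0],[6,10],[23,0],[29,11],[50,0]]
[[1,6],[5,0],[6,10],[23,0],[29,11],[45,20],[50,0]]
[[1,6],[5,0],[6,10],[16,20],[19,10],[23,0],[29,11],[45,20],[50,0]]
[[1,6],[5,0],[6,10],[16,20],[19,10],[23,0],[29,11],[45,20],[50,0]]
[[1,6],[5,0],[6,10],[16,20],[19,10],[23,0],[29,11],[45,20],[50,0]]
[[1,6],[5,0],[6,10],[16,20],[19,10],[23,0],[29,11],[45,20],[50,0]]
[[1,6],[5,0],[6,10],[15,20],[19,10],[23,0],[29,11],[45,20],[50,0]]
[[1,6],[5,0],[6,10],[15,20],[23,0],[29,11],[45,20],[50,0]]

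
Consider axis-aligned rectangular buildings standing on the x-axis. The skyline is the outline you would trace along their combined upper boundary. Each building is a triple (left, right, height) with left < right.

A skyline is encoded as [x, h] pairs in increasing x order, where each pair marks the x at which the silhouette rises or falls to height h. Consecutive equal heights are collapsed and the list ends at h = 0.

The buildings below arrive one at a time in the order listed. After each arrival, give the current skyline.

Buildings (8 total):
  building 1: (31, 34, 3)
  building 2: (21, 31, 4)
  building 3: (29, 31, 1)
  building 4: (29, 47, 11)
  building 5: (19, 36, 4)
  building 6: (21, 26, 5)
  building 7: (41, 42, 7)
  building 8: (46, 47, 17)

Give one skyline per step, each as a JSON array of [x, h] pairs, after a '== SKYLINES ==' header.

== SKYLINES ==
[[31,3],[34,0]]
[[21,4],[31,3],[34,0]]
[[21,4],[31,3],[34,0]]
[[21,4],[29,11],[47,0]]
[[19,4],[29,11],[47,0]]
[[19,4],[21,5],[26,4],[29,11],[47,0]]
[[19,4],[21,5],[26,4],[29,11],[47,0]]
[[19,4],[21,5],[26,4],[29,11],[46,17],[47,0]]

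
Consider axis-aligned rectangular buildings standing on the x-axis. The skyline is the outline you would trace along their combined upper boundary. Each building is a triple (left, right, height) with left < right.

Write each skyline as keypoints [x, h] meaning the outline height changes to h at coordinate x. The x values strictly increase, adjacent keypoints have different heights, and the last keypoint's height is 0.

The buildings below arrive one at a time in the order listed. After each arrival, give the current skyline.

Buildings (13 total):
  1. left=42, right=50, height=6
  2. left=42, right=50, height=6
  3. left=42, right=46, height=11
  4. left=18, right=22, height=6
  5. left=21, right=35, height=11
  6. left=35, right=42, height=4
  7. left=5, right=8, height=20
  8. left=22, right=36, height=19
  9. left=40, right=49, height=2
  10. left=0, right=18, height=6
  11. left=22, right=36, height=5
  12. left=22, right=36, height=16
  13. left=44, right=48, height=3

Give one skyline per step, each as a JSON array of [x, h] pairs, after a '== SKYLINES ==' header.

== SKYLINES ==
[[42,6],[50,0]]
[[42,6],[50,0]]
[[42,11],[46,6],[50,0]]
[[18,6],[22,0],[42,11],[46,6],[50,0]]
[[18,6],[21,11],[35,0],[42,11],[46,6],[50,0]]
[[18,6],[21,11],[35,4],[42,11],[46,6],[50,0]]
[[5,20],[8,0],[18,6],[21,11],[35,4],[42,11],[46,6],[50,0]]
[[5,20],[8,0],[18,6],[21,11],[22,19],[36,4],[42,11],[46,6],[50,0]]
[[5,20],[8,0],[18,6],[21,11],[22,19],[36,4],[42,11],[46,6],[50,0]]
[[0,6],[5,20],[8,6],[21,11],[22,19],[36,4],[42,11],[46,6],[50,0]]
[[0,6],[5,20],[8,6],[21,11],[22,19],[36,4],[42,11],[46,6],[50,0]]
[[0,6],[5,20],[8,6],[21,11],[22,19],[36,4],[42,11],[46,6],[50,0]]
[[0,6],[5,20],[8,6],[21,11],[22,19],[36,4],[42,11],[46,6],[50,0]]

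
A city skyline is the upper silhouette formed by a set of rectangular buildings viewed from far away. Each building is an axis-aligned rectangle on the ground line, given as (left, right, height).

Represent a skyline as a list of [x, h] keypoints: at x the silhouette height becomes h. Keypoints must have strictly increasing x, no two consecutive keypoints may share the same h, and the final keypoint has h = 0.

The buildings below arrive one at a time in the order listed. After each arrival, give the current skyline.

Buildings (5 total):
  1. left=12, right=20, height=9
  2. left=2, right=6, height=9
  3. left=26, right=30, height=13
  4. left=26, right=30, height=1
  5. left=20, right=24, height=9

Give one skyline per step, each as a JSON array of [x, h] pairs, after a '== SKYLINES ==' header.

== SKYLINES ==
[[12,9],[20,0]]
[[2,9],[6,0],[12,9],[20,0]]
[[2,9],[6,0],[12,9],[20,0],[26,13],[30,0]]
[[2,9],[6,0],[12,9],[20,0],[26,13],[30,0]]
[[2,9],[6,0],[12,9],[24,0],[26,13],[30,0]]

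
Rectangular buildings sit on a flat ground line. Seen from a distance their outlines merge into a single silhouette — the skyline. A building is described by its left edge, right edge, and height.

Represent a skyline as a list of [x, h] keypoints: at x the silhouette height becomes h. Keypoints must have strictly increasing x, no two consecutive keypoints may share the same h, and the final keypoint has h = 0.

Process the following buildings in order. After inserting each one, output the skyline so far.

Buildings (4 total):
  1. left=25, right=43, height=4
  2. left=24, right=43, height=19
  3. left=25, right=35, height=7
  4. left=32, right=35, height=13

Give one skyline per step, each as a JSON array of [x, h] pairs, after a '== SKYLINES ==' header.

== SKYLINES ==
[[25,4],[43,0]]
[[24,19],[43,0]]
[[24,19],[43,0]]
[[24,19],[43,0]]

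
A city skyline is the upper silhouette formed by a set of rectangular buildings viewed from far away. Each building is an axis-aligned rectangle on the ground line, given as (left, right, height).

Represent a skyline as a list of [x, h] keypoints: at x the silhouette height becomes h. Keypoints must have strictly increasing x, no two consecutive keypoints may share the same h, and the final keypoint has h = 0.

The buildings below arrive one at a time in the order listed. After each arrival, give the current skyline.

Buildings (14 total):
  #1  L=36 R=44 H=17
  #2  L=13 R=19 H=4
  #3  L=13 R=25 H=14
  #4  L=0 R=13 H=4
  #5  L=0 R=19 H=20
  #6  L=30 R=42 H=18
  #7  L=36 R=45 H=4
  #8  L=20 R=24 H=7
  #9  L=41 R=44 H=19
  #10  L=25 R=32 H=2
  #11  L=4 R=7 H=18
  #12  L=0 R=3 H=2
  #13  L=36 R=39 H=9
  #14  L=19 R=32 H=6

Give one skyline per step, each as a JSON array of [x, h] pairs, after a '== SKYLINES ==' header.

== SKYLINES ==
[[36,17],[44,0]]
[[13,4],[19,0],[36,17],[44,0]]
[[13,14],[25,0],[36,17],[44,0]]
[[0,4],[13,14],[25,0],[36,17],[44,0]]
[[0,20],[19,14],[25,0],[36,17],[44,0]]
[[0,20],[19,14],[25,0],[30,18],[42,17],[44,0]]
[[0,20],[19,14],[25,0],[30,18],[42,17],[44,4],[45,0]]
[[0,20],[19,14],[25,0],[30,18],[42,17],[44,4],[45,0]]
[[0,20],[19,14],[25,0],[30,18],[41,19],[44,4],[45,0]]
[[0,20],[19,14],[25,2],[30,18],[41,19],[44,4],[45,0]]
[[0,20],[19,14],[25,2],[30,18],[41,19],[44,4],[45,0]]
[[0,20],[19,14],[25,2],[30,18],[41,19],[44,4],[45,0]]
[[0,20],[19,14],[25,2],[30,18],[41,19],[44,4],[45,0]]
[[0,20],[19,14],[25,6],[30,18],[41,19],[44,4],[45,0]]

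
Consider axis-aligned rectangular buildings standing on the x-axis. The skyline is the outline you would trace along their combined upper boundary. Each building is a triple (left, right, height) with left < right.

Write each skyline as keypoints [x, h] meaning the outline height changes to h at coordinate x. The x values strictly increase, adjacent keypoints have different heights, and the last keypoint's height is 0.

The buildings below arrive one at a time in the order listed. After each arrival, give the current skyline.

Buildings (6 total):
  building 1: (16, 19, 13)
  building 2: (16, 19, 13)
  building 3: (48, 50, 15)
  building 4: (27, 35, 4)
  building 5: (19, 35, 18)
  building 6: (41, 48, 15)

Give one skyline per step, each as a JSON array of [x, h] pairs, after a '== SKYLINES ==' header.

== SKYLINES ==
[[16,13],[19,0]]
[[16,13],[19,0]]
[[16,13],[19,0],[48,15],[50,0]]
[[16,13],[19,0],[27,4],[35,0],[48,15],[50,0]]
[[16,13],[19,18],[35,0],[48,15],[50,0]]
[[16,13],[19,18],[35,0],[41,15],[50,0]]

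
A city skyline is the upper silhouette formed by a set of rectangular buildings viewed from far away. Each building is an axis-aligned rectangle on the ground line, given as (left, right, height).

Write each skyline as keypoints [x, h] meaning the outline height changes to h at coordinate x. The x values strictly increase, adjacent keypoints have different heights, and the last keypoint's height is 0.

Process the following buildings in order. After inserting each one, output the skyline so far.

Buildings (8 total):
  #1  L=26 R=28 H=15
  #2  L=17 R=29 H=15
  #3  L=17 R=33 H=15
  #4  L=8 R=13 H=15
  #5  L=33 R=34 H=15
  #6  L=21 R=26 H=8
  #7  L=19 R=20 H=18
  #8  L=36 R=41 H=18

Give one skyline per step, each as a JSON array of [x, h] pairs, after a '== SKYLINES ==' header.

== SKYLINES ==
[[26,15],[28,0]]
[[17,15],[29,0]]
[[17,15],[33,0]]
[[8,15],[13,0],[17,15],[33,0]]
[[8,15],[13,0],[17,15],[34,0]]
[[8,15],[13,0],[17,15],[34,0]]
[[8,15],[13,0],[17,15],[19,18],[20,15],[34,0]]
[[8,15],[13,0],[17,15],[19,18],[20,15],[34,0],[36,18],[41,0]]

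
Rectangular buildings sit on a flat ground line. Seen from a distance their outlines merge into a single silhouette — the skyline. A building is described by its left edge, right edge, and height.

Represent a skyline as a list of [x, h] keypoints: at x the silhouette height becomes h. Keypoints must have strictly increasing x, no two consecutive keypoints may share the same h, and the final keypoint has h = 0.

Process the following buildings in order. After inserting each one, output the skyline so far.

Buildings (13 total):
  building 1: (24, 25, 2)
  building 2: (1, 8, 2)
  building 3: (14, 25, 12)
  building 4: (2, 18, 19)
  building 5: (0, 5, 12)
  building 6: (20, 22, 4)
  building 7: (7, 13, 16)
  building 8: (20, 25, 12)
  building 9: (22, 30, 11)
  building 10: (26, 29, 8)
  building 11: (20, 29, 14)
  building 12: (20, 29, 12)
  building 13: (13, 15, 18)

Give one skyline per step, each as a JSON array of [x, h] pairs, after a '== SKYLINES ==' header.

== SKYLINES ==
[[24,2],[25,0]]
[[1,2],[8,0],[24,2],[25,0]]
[[1,2],[8,0],[14,12],[25,0]]
[[1,2],[2,19],[18,12],[25,0]]
[[0,12],[2,19],[18,12],[25,0]]
[[0,12],[2,19],[18,12],[25,0]]
[[0,12],[2,19],[18,12],[25,0]]
[[0,12],[2,19],[18,12],[25,0]]
[[0,12],[2,19],[18,12],[25,11],[30,0]]
[[0,12],[2,19],[18,12],[25,11],[30,0]]
[[0,12],[2,19],[18,12],[20,14],[29,11],[30,0]]
[[0,12],[2,19],[18,12],[20,14],[29,11],[30,0]]
[[0,12],[2,19],[18,12],[20,14],[29,11],[30,0]]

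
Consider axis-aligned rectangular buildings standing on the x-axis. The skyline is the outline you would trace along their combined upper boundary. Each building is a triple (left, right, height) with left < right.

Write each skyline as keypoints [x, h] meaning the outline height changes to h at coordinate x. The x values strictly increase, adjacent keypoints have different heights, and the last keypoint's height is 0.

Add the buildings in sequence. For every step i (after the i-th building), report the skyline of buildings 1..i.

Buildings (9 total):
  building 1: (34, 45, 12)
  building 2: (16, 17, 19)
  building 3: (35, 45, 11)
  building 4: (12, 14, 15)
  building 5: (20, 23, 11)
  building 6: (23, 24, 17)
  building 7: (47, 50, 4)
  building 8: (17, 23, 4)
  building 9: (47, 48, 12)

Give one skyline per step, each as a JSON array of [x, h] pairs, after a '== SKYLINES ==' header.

== SKYLINES ==
[[34,12],[45,0]]
[[16,19],[17,0],[34,12],[45,0]]
[[16,19],[17,0],[34,12],[45,0]]
[[12,15],[14,0],[16,19],[17,0],[34,12],[45,0]]
[[12,15],[14,0],[16,19],[17,0],[20,11],[23,0],[34,12],[45,0]]
[[12,15],[14,0],[16,19],[17,0],[20,11],[23,17],[24,0],[34,12],[45,0]]
[[12,15],[14,0],[16,19],[17,0],[20,11],[23,17],[24,0],[34,12],[45,0],[47,4],[50,0]]
[[12,15],[14,0],[16,19],[17,4],[20,11],[23,17],[24,0],[34,12],[45,0],[47,4],[50,0]]
[[12,15],[14,0],[16,19],[17,4],[20,11],[23,17],[24,0],[34,12],[45,0],[47,12],[48,4],[50,0]]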